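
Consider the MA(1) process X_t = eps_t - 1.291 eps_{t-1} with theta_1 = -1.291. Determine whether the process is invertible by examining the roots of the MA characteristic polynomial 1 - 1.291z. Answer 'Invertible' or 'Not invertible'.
\text{Not invertible}

The MA(q) characteristic polynomial is P(z) = 1 - 1.291z.
Invertibility requires all roots to lie outside the unit circle, i.e. |z| > 1 for every root.
This is linear in z: 1 + (-1.291) z = 0  =>  z = -1/(-1.291) = 0.774593,  |z| = 0.774593.
Moduli of all roots: 0.7746.
All moduli strictly greater than 1? No.
Verdict: Not invertible.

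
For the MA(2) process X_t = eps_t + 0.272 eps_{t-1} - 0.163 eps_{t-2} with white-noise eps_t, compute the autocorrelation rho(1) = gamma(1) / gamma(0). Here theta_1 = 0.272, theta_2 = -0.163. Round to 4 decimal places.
\rho(1) = 0.2069

For an MA(q) process with theta_0 = 1, the autocovariance is
  gamma(k) = sigma^2 * sum_{i=0..q-k} theta_i * theta_{i+k},
and rho(k) = gamma(k) / gamma(0). Sigma^2 cancels.
  numerator   = (1)*(0.272) + (0.272)*(-0.163) = 0.227664.
  denominator = (1)^2 + (0.272)^2 + (-0.163)^2 = 1.100553.
  rho(1) = 0.227664 / 1.100553 = 0.2069.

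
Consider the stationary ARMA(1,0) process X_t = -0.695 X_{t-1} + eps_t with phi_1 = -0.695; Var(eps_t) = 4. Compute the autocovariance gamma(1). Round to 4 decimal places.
\gamma(1) = -5.3774

Multiply the model equation by X_{t-k} and take expectations. With theta_0 = psi_0 = 1 and psi_j the MA(infinity) weights, this gives
  gamma(k) - sum_i phi_i gamma(k-i) = c_k,
  c_k = sigma^2 * sum_{j=k..q} theta_j psi_{j-k}   (c_k = 0 for k > q),
using gamma(-m) = gamma(m).
Pure AR (q = 0): c_0 = sigma^2 = 4, c_k = 0 for k >= 1.
Equations for k = 0 and k = 1 (AR order 1):
  gamma(0) = phi_1 gamma(1) + c_0
  gamma(1) = phi_1 gamma(0) + c_1
Substituting the second into the first: gamma(0) (1 - phi_1^2) = c_0 + phi_1 c_1, so
  gamma(0) = c_0 / (1 - phi_1^2) = 4 / (1 - (-0.695)^2) = 4 / 0.516975 = 7.737318.
  gamma(1) = phi_1 gamma(0) = (-0.695)(7.737318) = -5.377436.
Therefore gamma(1) = -5.3774 (to 4 decimal places).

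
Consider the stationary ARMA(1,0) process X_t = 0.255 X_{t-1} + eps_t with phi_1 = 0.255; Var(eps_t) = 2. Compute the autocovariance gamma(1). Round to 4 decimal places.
\gamma(1) = 0.5455

Multiply the model equation by X_{t-k} and take expectations. With theta_0 = psi_0 = 1 and psi_j the MA(infinity) weights, this gives
  gamma(k) - sum_i phi_i gamma(k-i) = c_k,
  c_k = sigma^2 * sum_{j=k..q} theta_j psi_{j-k}   (c_k = 0 for k > q),
using gamma(-m) = gamma(m).
Pure AR (q = 0): c_0 = sigma^2 = 2, c_k = 0 for k >= 1.
Equations for k = 0 and k = 1 (AR order 1):
  gamma(0) = phi_1 gamma(1) + c_0
  gamma(1) = phi_1 gamma(0) + c_1
Substituting the second into the first: gamma(0) (1 - phi_1^2) = c_0 + phi_1 c_1, so
  gamma(0) = c_0 / (1 - phi_1^2) = 2 / (1 - (0.255)^2) = 2 / 0.934975 = 2.139095.
  gamma(1) = phi_1 gamma(0) = (0.255)(2.139095) = 0.545469.
Therefore gamma(1) = 0.5455 (to 4 decimal places).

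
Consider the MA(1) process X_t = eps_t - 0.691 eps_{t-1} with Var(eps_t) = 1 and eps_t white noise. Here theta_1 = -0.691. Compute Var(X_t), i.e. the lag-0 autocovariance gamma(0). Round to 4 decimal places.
\gamma(0) = 1.4775

For an MA(q) process X_t = eps_t + sum_i theta_i eps_{t-i} with
Var(eps_t) = sigma^2, the variance is
  gamma(0) = sigma^2 * (1 + sum_i theta_i^2).
  sum_i theta_i^2 = (-0.691)^2 = 0.477481.
  gamma(0) = 1 * (1 + 0.477481) = 1 * 1.477481 = 1.477481, which rounds to 1.4775.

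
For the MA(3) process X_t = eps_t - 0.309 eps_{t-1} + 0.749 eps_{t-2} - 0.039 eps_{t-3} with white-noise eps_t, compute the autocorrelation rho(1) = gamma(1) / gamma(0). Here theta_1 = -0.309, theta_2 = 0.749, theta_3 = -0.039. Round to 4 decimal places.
\rho(1) = -0.3436

For an MA(q) process with theta_0 = 1, the autocovariance is
  gamma(k) = sigma^2 * sum_{i=0..q-k} theta_i * theta_{i+k},
and rho(k) = gamma(k) / gamma(0). Sigma^2 cancels.
  numerator   = (1)*(-0.309) + (-0.309)*(0.749) + (0.749)*(-0.039) = -0.569652.
  denominator = (1)^2 + (-0.309)^2 + (0.749)^2 + (-0.039)^2 = 1.658003.
  rho(1) = -0.569652 / 1.658003 = -0.3436.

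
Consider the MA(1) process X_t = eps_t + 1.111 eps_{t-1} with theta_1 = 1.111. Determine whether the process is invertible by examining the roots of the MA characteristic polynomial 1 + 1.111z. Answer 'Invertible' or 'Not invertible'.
\text{Not invertible}

The MA(q) characteristic polynomial is P(z) = 1 + 1.111z.
Invertibility requires all roots to lie outside the unit circle, i.e. |z| > 1 for every root.
This is linear in z: 1 + (1.111) z = 0  =>  z = -1/(1.111) = -0.90009,  |z| = 0.90009.
Moduli of all roots: 0.9001.
All moduli strictly greater than 1? No.
Verdict: Not invertible.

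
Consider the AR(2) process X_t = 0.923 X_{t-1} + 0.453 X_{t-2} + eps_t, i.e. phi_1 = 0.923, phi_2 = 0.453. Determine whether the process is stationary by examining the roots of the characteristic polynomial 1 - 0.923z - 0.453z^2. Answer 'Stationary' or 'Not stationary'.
\text{Not stationary}

The AR(p) characteristic polynomial is P(z) = 1 - 0.923z - 0.453z^2.
Stationarity requires all roots to lie outside the unit circle, i.e. |z| > 1 for every root.
Set 1 + (-0.923) z + (-0.453) z^2 = 0, i.e. a z^2 + b z + c = 0 with a = -0.453, b = -0.923, c = 1.
Discriminant D = b^2 - 4ac = (-0.923)^2 - 4*(-0.453)*1 = 0.851929 - (-1.812) = 2.663929.
D >= 0, so the roots are real: z = (-b +/- sqrt(D)) / (2a) = (0.923 +/- 1.632155) / (-0.906).
  z_1 = (0.923 + 1.632155) / (-0.906) = -2.8203,   |z_1| = 2.8203.
  z_2 = (0.923 - 1.632155) / (-0.906) = 0.7827,   |z_2| = 0.7827.
Moduli of all roots: 2.8203, 0.7827.
All moduli strictly greater than 1? No.
Verdict: Not stationary.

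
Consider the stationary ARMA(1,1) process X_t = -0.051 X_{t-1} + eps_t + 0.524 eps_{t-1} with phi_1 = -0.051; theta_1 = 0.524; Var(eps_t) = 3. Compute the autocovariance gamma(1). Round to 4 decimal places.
\gamma(1) = 1.3847

Multiply the model equation by X_{t-k} and take expectations. With theta_0 = psi_0 = 1 and psi_j the MA(infinity) weights, this gives
  gamma(k) - sum_i phi_i gamma(k-i) = c_k,
  c_k = sigma^2 * sum_{j=k..q} theta_j psi_{j-k}   (c_k = 0 for k > q),
using gamma(-m) = gamma(m).
psi-weights needed (psi_j = theta_j + sum_i phi_i psi_{j-i}):
  psi_1 = theta_1 + phi_1 = 0.524 + (-0.051) = 0.473
Right-hand sides:
  c_0 = sigma^2 (1 + theta_1 psi_1) = 3 * (1 + (0.524)(0.473)) = 3 * 1.247852 = 3.743556
  c_1 = sigma^2 theta_1 = 3 * (0.524) = 1.572
  c_2 = 0
Equations for k = 0 and k = 1 (AR order 1):
  gamma(0) = phi_1 gamma(1) + c_0
  gamma(1) = phi_1 gamma(0) + c_1
Substituting the second into the first: gamma(0) (1 - phi_1^2) = c_0 + phi_1 c_1, so
  gamma(0) = (c_0 + phi_1 c_1) / (1 - phi_1^2) = (3.743556 + (-0.051)(1.572)) / (1 - (-0.051)^2) = 3.663384 / 0.997399 = 3.672937.
  gamma(1) = phi_1 gamma(0) + c_1 = (-0.051)(3.672937) + (1.572) = 1.38468.
Therefore gamma(1) = 1.3847 (to 4 decimal places).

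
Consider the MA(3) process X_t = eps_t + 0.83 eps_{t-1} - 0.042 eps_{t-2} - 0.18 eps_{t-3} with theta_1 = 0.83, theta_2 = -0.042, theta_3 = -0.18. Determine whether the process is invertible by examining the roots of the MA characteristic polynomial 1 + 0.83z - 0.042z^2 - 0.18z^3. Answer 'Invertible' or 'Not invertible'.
\text{Invertible}

The MA(q) characteristic polynomial is P(z) = 1 + 0.83z - 0.042z^2 - 0.18z^3.
Invertibility requires all roots to lie outside the unit circle, i.e. |z| > 1 for every root.
Degree 3: look for a simple real root z0 first, then factor out (1 - z/z0) and solve the remaining quadratic.
Testing z0 = 2.5: P(2.5) = 1 + (0.83)(2.5) + (-0.042)(2.5)^2 + (-0.18)(2.5)^3
  = 1 + (2.075) + (-0.2625) + (-2.8125) = 0.  So z_0 = 2.5 is a root, |z_0| = 2.5.
Divide out the factor (1 - 0.4 z) = (1 - z/z0) (since 1/z0 = 0.4):
  P(z) = (1 - 0.4 z)(1 + (1.23) z + (0.45) z^2)
  [check: z-coef 1.23 - (0.4) = 0.83; z^2-coef 0.45 - (0.4)(1.23) = -0.042; z^3-coef -(0.4)(0.45) = -0.18.]
Remaining roots from the quadratic factor 1 + (1.23) z + (0.45) z^2:
  Set 1 + (1.23) z + (0.45) z^2 = 0, i.e. a z^2 + b z + c = 0 with a = 0.45, b = 1.23, c = 1.
  Discriminant D = b^2 - 4ac = (1.23)^2 - 4*(0.45)*1 = 1.5129 - (1.8) = -0.2871.
  D < 0, so the roots are the complex-conjugate pair z = (-b +/- i sqrt(-D)) / (2a) = -1.3667 +/- 0.5954i.
  For a conjugate pair |z|^2 = z * conj(z) = (product of roots) = c/a = 1/(0.45) = 2.222222, so |z| = sqrt(2.222222) = 1.4907 for both roots.
Moduli of all roots: 2.5000, 1.4907, 1.4907.
All moduli strictly greater than 1? Yes.
Verdict: Invertible.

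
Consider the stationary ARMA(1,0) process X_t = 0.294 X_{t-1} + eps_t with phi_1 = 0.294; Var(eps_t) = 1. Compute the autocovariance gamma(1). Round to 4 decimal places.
\gamma(1) = 0.3218

Multiply the model equation by X_{t-k} and take expectations. With theta_0 = psi_0 = 1 and psi_j the MA(infinity) weights, this gives
  gamma(k) - sum_i phi_i gamma(k-i) = c_k,
  c_k = sigma^2 * sum_{j=k..q} theta_j psi_{j-k}   (c_k = 0 for k > q),
using gamma(-m) = gamma(m).
Pure AR (q = 0): c_0 = sigma^2 = 1, c_k = 0 for k >= 1.
Equations for k = 0 and k = 1 (AR order 1):
  gamma(0) = phi_1 gamma(1) + c_0
  gamma(1) = phi_1 gamma(0) + c_1
Substituting the second into the first: gamma(0) (1 - phi_1^2) = c_0 + phi_1 c_1, so
  gamma(0) = c_0 / (1 - phi_1^2) = 1 / (1 - (0.294)^2) = 1 / 0.913564 = 1.094614.
  gamma(1) = phi_1 gamma(0) = (0.294)(1.094614) = 0.321817.
Therefore gamma(1) = 0.3218 (to 4 decimal places).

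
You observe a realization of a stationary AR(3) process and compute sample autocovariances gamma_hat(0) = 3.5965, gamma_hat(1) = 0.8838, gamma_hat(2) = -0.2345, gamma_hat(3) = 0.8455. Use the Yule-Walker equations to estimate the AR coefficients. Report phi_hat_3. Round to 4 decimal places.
\hat\phi_{3} = 0.3100

The Yule-Walker equations for an AR(p) process read, in matrix form,
  Gamma_p phi = r_p,   with   (Gamma_p)_{ij} = gamma(|i - j|),
                       (r_p)_i = gamma(i),   i,j = 1..p.
Substitute the sample gammas (Toeplitz matrix and right-hand side of size 3):
  Gamma_p = [[3.5965, 0.8838, -0.2345], [0.8838, 3.5965, 0.8838], [-0.2345, 0.8838, 3.5965]]
  r_p     = [0.8838, -0.2345, 0.8455]
Written out (R1..R3):
  (R1) 3.5965 phi_1 + 0.8838 phi_2 - 0.2345 phi_3 = 0.8838
  (R2) 0.8838 phi_1 + 3.5965 phi_2 + 0.8838 phi_3 = -0.2345
  (R3) -0.2345 phi_1 + 0.8838 phi_2 + 3.5965 phi_3 = 0.8455
Gaussian elimination:
  R2 <- R2 - (0.8838/3.5965) R1 = R2 - (0.245739) R1:  3.379316 phi_2 + 0.941426 phi_3 = -0.451684
  R3 <- R3 - (-0.2345/3.5965) R1 = R3 - (-0.065202) R1:  0.941426 phi_2 + 3.58121 phi_3 = 0.903126
  R3 <- R3 - (0.941426/3.379316) R2 = R3 - (0.278585) R2:  3.318943 phi_3 = 1.028958
Back-substitution:
  phi_hat_3 = 1.028958 / 3.318943 = 0.310026
  phi_hat_2 = (-0.451684 - (0.941426)(0.310026)) / 3.379316 = -0.22003
  phi_hat_1 = (0.8838 - (0.8838)(-0.22003) - (-0.2345)(0.310026)) / 3.5965 = 0.320023
So phi_hat = [0.3200, -0.2200, 0.3100].
Therefore phi_hat_3 = 0.3100.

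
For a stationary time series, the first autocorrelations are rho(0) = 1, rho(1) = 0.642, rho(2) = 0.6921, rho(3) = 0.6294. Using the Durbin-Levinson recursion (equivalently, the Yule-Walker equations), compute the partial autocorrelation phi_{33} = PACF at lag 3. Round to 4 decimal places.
\phi_{33} = 0.2001

The PACF at lag k is phi_{kk}, the last component of the solution
to the Yule-Walker system G_k phi = r_k where
  (G_k)_{ij} = rho(|i - j|), (r_k)_i = rho(i), i,j = 1..k.
Equivalently, Durbin-Levinson gives phi_{kk} iteratively:
  phi_{11} = rho(1)
  phi_{kk} = [rho(k) - sum_{j=1..k-1} phi_{k-1,j} rho(k-j)]
            / [1 - sum_{j=1..k-1} phi_{k-1,j} rho(j)],
  phi_{k,j} = phi_{k-1,j} - phi_{kk} phi_{k-1,k-j},  j = 1..k-1.
Step k = 1:
  phi_11 = rho(1) = 0.642.
Step k = 2:
  phi_22 = [rho(2) - phi_11 rho(1)] / [1 - phi_11 rho(1)] = [0.6921 - (0.642)(0.642)] / [1 - (0.642)(0.642)]
         = 0.279936 / 0.587836 = 0.476214.
  Update: phi_21 = phi_11 - phi_22 phi_11 = 0.642 - (0.476214)(0.642) = 0.33627.
Step k = 3:
  phi_33 = [rho(3) - phi_21 rho(2) - phi_22 rho(1)] / [1 - phi_21 rho(1) - phi_22 rho(2)]
    numerator   = 0.6294 - (0.33627)(0.6921) - (0.476214)(0.642) = 0.09093763
    denominator = 1 - (0.33627)(0.642) - (0.476214)(0.6921) = 0.45452643
  phi_33 = 0.09093763 / 0.45452643 = 0.2001.
Therefore phi_{33} = 0.2001.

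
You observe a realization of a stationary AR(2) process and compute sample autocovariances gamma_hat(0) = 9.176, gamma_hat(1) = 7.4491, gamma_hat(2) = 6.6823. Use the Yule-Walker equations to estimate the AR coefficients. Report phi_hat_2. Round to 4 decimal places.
\hat\phi_{2} = 0.2030

The Yule-Walker equations for an AR(p) process read, in matrix form,
  Gamma_p phi = r_p,   with   (Gamma_p)_{ij} = gamma(|i - j|),
                       (r_p)_i = gamma(i),   i,j = 1..p.
Substitute the sample gammas (Toeplitz matrix and right-hand side of size 2):
  Gamma_p = [[9.176, 7.4491], [7.4491, 9.176]]
  r_p     = [7.4491, 6.6823]
Written out:
  9.176 phi_1 + 7.4491 phi_2 = 7.4491
  7.4491 phi_1 + 9.176 phi_2 = 6.6823
Solve by Cramer's rule:
  det = gamma(0)^2 - gamma(1)^2 = (9.176)^2 - (7.4491)^2 = 84.198976 - 55.48909081 = 28.70988519
  phi_hat_1 = [gamma(1) gamma(0) - gamma(1) gamma(2)] / det = [(7.4491)(9.176) - (7.4491)(6.6823)] / 28.70988519 = 18.57582067 / 28.70988519 = 0.647
  phi_hat_2 = [gamma(0) gamma(2) - gamma(1)^2] / det = [(9.176)(6.6823) - (7.4491)^2] / 28.70988519 = 5.82769399 / 28.70988519 = 0.203
So phi_hat = [0.6470, 0.2030].
Therefore phi_hat_2 = 0.2030.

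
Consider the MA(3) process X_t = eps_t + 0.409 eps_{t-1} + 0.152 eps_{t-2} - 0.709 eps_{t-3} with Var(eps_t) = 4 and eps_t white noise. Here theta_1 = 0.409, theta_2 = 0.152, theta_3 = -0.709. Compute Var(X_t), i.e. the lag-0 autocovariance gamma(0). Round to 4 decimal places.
\gamma(0) = 6.7723

For an MA(q) process X_t = eps_t + sum_i theta_i eps_{t-i} with
Var(eps_t) = sigma^2, the variance is
  gamma(0) = sigma^2 * (1 + sum_i theta_i^2).
  sum_i theta_i^2 = (0.409)^2 + (0.152)^2 + (-0.709)^2 = 0.167281 + 0.023104 + 0.502681 = 0.693066.
  gamma(0) = 4 * (1 + 0.693066) = 4 * 1.693066 = 6.772264, which rounds to 6.7723.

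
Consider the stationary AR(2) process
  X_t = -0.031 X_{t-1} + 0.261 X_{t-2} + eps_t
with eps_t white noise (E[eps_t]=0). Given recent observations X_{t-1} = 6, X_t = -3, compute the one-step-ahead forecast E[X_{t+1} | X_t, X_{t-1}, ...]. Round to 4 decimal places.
E[X_{t+1} \mid \mathcal F_t] = 1.6590

For an AR(p) model X_t = c + sum_i phi_i X_{t-i} + eps_t, the
one-step-ahead conditional mean is
  E[X_{t+1} | X_t, ...] = c + sum_i phi_i X_{t+1-i}.
Substitute known values:
  E[X_{t+1} | ...] = (-0.031) * (-3) + (0.261) * (6)
                   = 1.6590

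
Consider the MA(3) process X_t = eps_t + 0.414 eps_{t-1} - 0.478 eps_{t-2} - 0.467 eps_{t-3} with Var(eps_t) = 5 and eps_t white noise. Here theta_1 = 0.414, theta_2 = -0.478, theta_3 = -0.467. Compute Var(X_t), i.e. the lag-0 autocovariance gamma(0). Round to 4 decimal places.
\gamma(0) = 8.0898

For an MA(q) process X_t = eps_t + sum_i theta_i eps_{t-i} with
Var(eps_t) = sigma^2, the variance is
  gamma(0) = sigma^2 * (1 + sum_i theta_i^2).
  sum_i theta_i^2 = (0.414)^2 + (-0.478)^2 + (-0.467)^2 = 0.171396 + 0.228484 + 0.218089 = 0.617969.
  gamma(0) = 5 * (1 + 0.617969) = 5 * 1.617969 = 8.089845, which rounds to 8.0898.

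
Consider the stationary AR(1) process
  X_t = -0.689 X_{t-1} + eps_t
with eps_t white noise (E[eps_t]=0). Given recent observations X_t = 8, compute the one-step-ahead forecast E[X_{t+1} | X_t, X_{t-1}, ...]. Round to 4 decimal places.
E[X_{t+1} \mid \mathcal F_t] = -5.5120

For an AR(p) model X_t = c + sum_i phi_i X_{t-i} + eps_t, the
one-step-ahead conditional mean is
  E[X_{t+1} | X_t, ...] = c + sum_i phi_i X_{t+1-i}.
Substitute known values:
  E[X_{t+1} | ...] = (-0.689) * (8)
                   = -5.5120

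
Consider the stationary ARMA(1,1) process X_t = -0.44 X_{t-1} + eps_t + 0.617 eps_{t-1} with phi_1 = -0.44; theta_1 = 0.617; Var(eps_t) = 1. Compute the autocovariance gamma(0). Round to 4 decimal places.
\gamma(0) = 1.0389

Multiply the model equation by X_{t-k} and take expectations. With theta_0 = psi_0 = 1 and psi_j the MA(infinity) weights, this gives
  gamma(k) - sum_i phi_i gamma(k-i) = c_k,
  c_k = sigma^2 * sum_{j=k..q} theta_j psi_{j-k}   (c_k = 0 for k > q),
using gamma(-m) = gamma(m).
psi-weights needed (psi_j = theta_j + sum_i phi_i psi_{j-i}):
  psi_1 = theta_1 + phi_1 = 0.617 + (-0.44) = 0.177
Right-hand sides:
  c_0 = sigma^2 (1 + theta_1 psi_1) = 1 * (1 + (0.617)(0.177)) = 1 * 1.109209 = 1.109209
  c_1 = sigma^2 theta_1 = 1 * (0.617) = 0.617
  c_2 = 0
Equations for k = 0 and k = 1 (AR order 1):
  gamma(0) = phi_1 gamma(1) + c_0
  gamma(1) = phi_1 gamma(0) + c_1
Substituting the second into the first: gamma(0) (1 - phi_1^2) = c_0 + phi_1 c_1, so
  gamma(0) = (c_0 + phi_1 c_1) / (1 - phi_1^2) = (1.109209 + (-0.44)(0.617)) / (1 - (-0.44)^2) = 0.837729 / 0.8064 = 1.03885.
Therefore gamma(0) = 1.0389 (to 4 decimal places).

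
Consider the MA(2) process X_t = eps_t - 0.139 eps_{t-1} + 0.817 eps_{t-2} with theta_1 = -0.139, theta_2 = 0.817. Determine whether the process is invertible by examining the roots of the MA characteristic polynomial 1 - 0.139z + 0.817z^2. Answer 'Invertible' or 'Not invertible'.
\text{Invertible}

The MA(q) characteristic polynomial is P(z) = 1 - 0.139z + 0.817z^2.
Invertibility requires all roots to lie outside the unit circle, i.e. |z| > 1 for every root.
Set 1 + (-0.139) z + (0.817) z^2 = 0, i.e. a z^2 + b z + c = 0 with a = 0.817, b = -0.139, c = 1.
Discriminant D = b^2 - 4ac = (-0.139)^2 - 4*(0.817)*1 = 0.019321 - (3.268) = -3.248679.
D < 0, so the roots are the complex-conjugate pair z = (-b +/- i sqrt(-D)) / (2a) = 0.0851 +/- 1.1031i.
For a conjugate pair |z|^2 = z * conj(z) = (product of roots) = c/a = 1/(0.817) = 1.22399, so |z| = sqrt(1.22399) = 1.1063 for both roots.
Moduli of all roots: 1.1063, 1.1063.
All moduli strictly greater than 1? Yes.
Verdict: Invertible.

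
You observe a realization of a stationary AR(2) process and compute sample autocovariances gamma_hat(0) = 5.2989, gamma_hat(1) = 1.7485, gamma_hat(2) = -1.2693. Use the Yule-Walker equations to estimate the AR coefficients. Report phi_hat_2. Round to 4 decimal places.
\hat\phi_{2} = -0.3910

The Yule-Walker equations for an AR(p) process read, in matrix form,
  Gamma_p phi = r_p,   with   (Gamma_p)_{ij} = gamma(|i - j|),
                       (r_p)_i = gamma(i),   i,j = 1..p.
Substitute the sample gammas (Toeplitz matrix and right-hand side of size 2):
  Gamma_p = [[5.2989, 1.7485], [1.7485, 5.2989]]
  r_p     = [1.7485, -1.2693]
Written out:
  5.2989 phi_1 + 1.7485 phi_2 = 1.7485
  1.7485 phi_1 + 5.2989 phi_2 = -1.2693
Solve by Cramer's rule:
  det = gamma(0)^2 - gamma(1)^2 = (5.2989)^2 - (1.7485)^2 = 28.07834121 - 3.05725225 = 25.02108896
  phi_hat_1 = [gamma(1) gamma(0) - gamma(1) gamma(2)] / det = [(1.7485)(5.2989) - (1.7485)(-1.2693)] / 25.02108896 = 11.4844977 / 25.02108896 = 0.459
  phi_hat_2 = [gamma(0) gamma(2) - gamma(1)^2] / det = [(5.2989)(-1.2693) - (1.7485)^2] / 25.02108896 = -9.78314602 / 25.02108896 = -0.391
So phi_hat = [0.4590, -0.3910].
Therefore phi_hat_2 = -0.3910.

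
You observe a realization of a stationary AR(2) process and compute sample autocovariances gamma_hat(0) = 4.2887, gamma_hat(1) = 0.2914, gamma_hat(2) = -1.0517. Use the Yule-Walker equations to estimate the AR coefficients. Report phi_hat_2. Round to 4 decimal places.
\hat\phi_{2} = -0.2510

The Yule-Walker equations for an AR(p) process read, in matrix form,
  Gamma_p phi = r_p,   with   (Gamma_p)_{ij} = gamma(|i - j|),
                       (r_p)_i = gamma(i),   i,j = 1..p.
Substitute the sample gammas (Toeplitz matrix and right-hand side of size 2):
  Gamma_p = [[4.2887, 0.2914], [0.2914, 4.2887]]
  r_p     = [0.2914, -1.0517]
Written out:
  4.2887 phi_1 + 0.2914 phi_2 = 0.2914
  0.2914 phi_1 + 4.2887 phi_2 = -1.0517
Solve by Cramer's rule:
  det = gamma(0)^2 - gamma(1)^2 = (4.2887)^2 - (0.2914)^2 = 18.39294769 - 0.08491396 = 18.30803373
  phi_hat_1 = [gamma(1) gamma(0) - gamma(1) gamma(2)] / det = [(0.2914)(4.2887) - (0.2914)(-1.0517)] / 18.30803373 = 1.55619256 / 18.30803373 = 0.085
  phi_hat_2 = [gamma(0) gamma(2) - gamma(1)^2] / det = [(4.2887)(-1.0517) - (0.2914)^2] / 18.30803373 = -4.59533975 / 18.30803373 = -0.251
So phi_hat = [0.0850, -0.2510].
Therefore phi_hat_2 = -0.2510.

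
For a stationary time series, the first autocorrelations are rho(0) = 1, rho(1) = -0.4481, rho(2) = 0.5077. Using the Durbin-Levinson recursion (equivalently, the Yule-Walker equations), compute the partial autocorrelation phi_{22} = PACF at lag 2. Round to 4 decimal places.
\phi_{22} = 0.3840

The PACF at lag k is phi_{kk}, the last component of the solution
to the Yule-Walker system G_k phi = r_k where
  (G_k)_{ij} = rho(|i - j|), (r_k)_i = rho(i), i,j = 1..k.
Equivalently, Durbin-Levinson gives phi_{kk} iteratively:
  phi_{11} = rho(1)
  phi_{kk} = [rho(k) - sum_{j=1..k-1} phi_{k-1,j} rho(k-j)]
            / [1 - sum_{j=1..k-1} phi_{k-1,j} rho(j)],
  phi_{k,j} = phi_{k-1,j} - phi_{kk} phi_{k-1,k-j},  j = 1..k-1.
Step k = 1:
  phi_11 = rho(1) = -0.4481.
Step k = 2:
  phi_22 = [rho(2) - phi_11 rho(1)] / [1 - phi_11 rho(1)] = [0.5077 - (-0.4481)(-0.4481)] / [1 - (-0.4481)(-0.4481)]
         = 0.30690639 / 0.79920639 = 0.384.
Therefore phi_{22} = 0.3840.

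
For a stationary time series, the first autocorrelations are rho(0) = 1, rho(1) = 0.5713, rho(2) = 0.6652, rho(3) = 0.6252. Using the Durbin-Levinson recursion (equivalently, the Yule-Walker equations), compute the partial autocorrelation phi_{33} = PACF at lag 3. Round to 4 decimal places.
\phi_{33} = 0.2960

The PACF at lag k is phi_{kk}, the last component of the solution
to the Yule-Walker system G_k phi = r_k where
  (G_k)_{ij} = rho(|i - j|), (r_k)_i = rho(i), i,j = 1..k.
Equivalently, Durbin-Levinson gives phi_{kk} iteratively:
  phi_{11} = rho(1)
  phi_{kk} = [rho(k) - sum_{j=1..k-1} phi_{k-1,j} rho(k-j)]
            / [1 - sum_{j=1..k-1} phi_{k-1,j} rho(j)],
  phi_{k,j} = phi_{k-1,j} - phi_{kk} phi_{k-1,k-j},  j = 1..k-1.
Step k = 1:
  phi_11 = rho(1) = 0.5713.
Step k = 2:
  phi_22 = [rho(2) - phi_11 rho(1)] / [1 - phi_11 rho(1)] = [0.6652 - (0.5713)(0.5713)] / [1 - (0.5713)(0.5713)]
         = 0.33881631 / 0.67361631 = 0.502981.
  Update: phi_21 = phi_11 - phi_22 phi_11 = 0.5713 - (0.502981)(0.5713) = 0.283947.
Step k = 3:
  phi_33 = [rho(3) - phi_21 rho(2) - phi_22 rho(1)] / [1 - phi_21 rho(1) - phi_22 rho(2)]
    numerator   = 0.6252 - (0.283947)(0.6652) - (0.502981)(0.5713) = 0.14896541
    denominator = 1 - (0.283947)(0.5713) - (0.502981)(0.6652) = 0.50319809
  phi_33 = 0.14896541 / 0.50319809 = 0.296.
Therefore phi_{33} = 0.2960.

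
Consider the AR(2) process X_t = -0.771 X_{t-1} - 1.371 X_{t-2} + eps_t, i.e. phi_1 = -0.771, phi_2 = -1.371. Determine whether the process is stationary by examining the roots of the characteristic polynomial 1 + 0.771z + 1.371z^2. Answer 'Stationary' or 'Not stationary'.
\text{Not stationary}

The AR(p) characteristic polynomial is P(z) = 1 + 0.771z + 1.371z^2.
Stationarity requires all roots to lie outside the unit circle, i.e. |z| > 1 for every root.
Set 1 + (0.771) z + (1.371) z^2 = 0, i.e. a z^2 + b z + c = 0 with a = 1.371, b = 0.771, c = 1.
Discriminant D = b^2 - 4ac = (0.771)^2 - 4*(1.371)*1 = 0.594441 - (5.484) = -4.889559.
D < 0, so the roots are the complex-conjugate pair z = (-b +/- i sqrt(-D)) / (2a) = -0.2812 +/- 0.8064i.
For a conjugate pair |z|^2 = z * conj(z) = (product of roots) = c/a = 1/(1.371) = 0.729395, so |z| = sqrt(0.729395) = 0.854 for both roots.
Moduli of all roots: 0.8540, 0.8540.
All moduli strictly greater than 1? No.
Verdict: Not stationary.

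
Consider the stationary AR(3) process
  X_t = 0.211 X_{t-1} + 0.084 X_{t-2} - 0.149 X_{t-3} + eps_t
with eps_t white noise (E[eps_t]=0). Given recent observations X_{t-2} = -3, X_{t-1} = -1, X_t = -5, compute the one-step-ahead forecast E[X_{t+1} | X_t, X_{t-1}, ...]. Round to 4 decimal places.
E[X_{t+1} \mid \mathcal F_t] = -0.6920

For an AR(p) model X_t = c + sum_i phi_i X_{t-i} + eps_t, the
one-step-ahead conditional mean is
  E[X_{t+1} | X_t, ...] = c + sum_i phi_i X_{t+1-i}.
Substitute known values:
  E[X_{t+1} | ...] = (0.211) * (-5) + (0.084) * (-1) + (-0.149) * (-3)
                   = -0.6920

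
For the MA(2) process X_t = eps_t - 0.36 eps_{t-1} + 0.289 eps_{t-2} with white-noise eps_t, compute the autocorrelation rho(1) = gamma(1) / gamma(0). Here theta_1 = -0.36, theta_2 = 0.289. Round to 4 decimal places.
\rho(1) = -0.3825

For an MA(q) process with theta_0 = 1, the autocovariance is
  gamma(k) = sigma^2 * sum_{i=0..q-k} theta_i * theta_{i+k},
and rho(k) = gamma(k) / gamma(0). Sigma^2 cancels.
  numerator   = (1)*(-0.36) + (-0.36)*(0.289) = -0.46404.
  denominator = (1)^2 + (-0.36)^2 + (0.289)^2 = 1.213121.
  rho(1) = -0.46404 / 1.213121 = -0.3825.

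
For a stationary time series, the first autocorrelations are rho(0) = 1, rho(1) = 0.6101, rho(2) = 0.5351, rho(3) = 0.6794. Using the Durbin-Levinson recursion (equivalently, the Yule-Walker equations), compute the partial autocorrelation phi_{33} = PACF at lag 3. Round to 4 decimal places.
\phi_{33} = 0.4771

The PACF at lag k is phi_{kk}, the last component of the solution
to the Yule-Walker system G_k phi = r_k where
  (G_k)_{ij} = rho(|i - j|), (r_k)_i = rho(i), i,j = 1..k.
Equivalently, Durbin-Levinson gives phi_{kk} iteratively:
  phi_{11} = rho(1)
  phi_{kk} = [rho(k) - sum_{j=1..k-1} phi_{k-1,j} rho(k-j)]
            / [1 - sum_{j=1..k-1} phi_{k-1,j} rho(j)],
  phi_{k,j} = phi_{k-1,j} - phi_{kk} phi_{k-1,k-j},  j = 1..k-1.
Step k = 1:
  phi_11 = rho(1) = 0.6101.
Step k = 2:
  phi_22 = [rho(2) - phi_11 rho(1)] / [1 - phi_11 rho(1)] = [0.5351 - (0.6101)(0.6101)] / [1 - (0.6101)(0.6101)]
         = 0.16287799 / 0.62777799 = 0.259452.
  Update: phi_21 = phi_11 - phi_22 phi_11 = 0.6101 - (0.259452)(0.6101) = 0.451809.
Step k = 3:
  phi_33 = [rho(3) - phi_21 rho(2) - phi_22 rho(1)] / [1 - phi_21 rho(1) - phi_22 rho(2)]
    numerator   = 0.6794 - (0.451809)(0.5351) - (0.259452)(0.6101) = 0.27934581
    denominator = 1 - (0.451809)(0.6101) - (0.259452)(0.5351) = 0.58551904
  phi_33 = 0.27934581 / 0.58551904 = 0.4771.
Therefore phi_{33} = 0.4771.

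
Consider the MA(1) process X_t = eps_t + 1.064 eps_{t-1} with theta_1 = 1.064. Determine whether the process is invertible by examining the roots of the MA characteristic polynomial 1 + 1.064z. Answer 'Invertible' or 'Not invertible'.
\text{Not invertible}

The MA(q) characteristic polynomial is P(z) = 1 + 1.064z.
Invertibility requires all roots to lie outside the unit circle, i.e. |z| > 1 for every root.
This is linear in z: 1 + (1.064) z = 0  =>  z = -1/(1.064) = -0.93985,  |z| = 0.93985.
Moduli of all roots: 0.9398.
All moduli strictly greater than 1? No.
Verdict: Not invertible.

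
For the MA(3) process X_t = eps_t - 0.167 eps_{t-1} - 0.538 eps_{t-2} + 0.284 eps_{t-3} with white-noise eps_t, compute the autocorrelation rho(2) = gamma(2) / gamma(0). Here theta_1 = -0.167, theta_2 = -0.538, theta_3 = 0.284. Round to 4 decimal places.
\rho(2) = -0.4188

For an MA(q) process with theta_0 = 1, the autocovariance is
  gamma(k) = sigma^2 * sum_{i=0..q-k} theta_i * theta_{i+k},
and rho(k) = gamma(k) / gamma(0). Sigma^2 cancels.
  numerator   = (1)*(-0.538) + (-0.167)*(0.284) = -0.585428.
  denominator = (1)^2 + (-0.167)^2 + (-0.538)^2 + (0.284)^2 = 1.397989.
  rho(2) = -0.585428 / 1.397989 = -0.4188.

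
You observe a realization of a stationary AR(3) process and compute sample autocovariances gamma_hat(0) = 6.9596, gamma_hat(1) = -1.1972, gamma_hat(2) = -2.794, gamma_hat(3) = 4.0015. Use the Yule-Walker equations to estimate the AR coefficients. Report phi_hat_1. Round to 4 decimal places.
\hat\phi_{1} = -0.0210

The Yule-Walker equations for an AR(p) process read, in matrix form,
  Gamma_p phi = r_p,   with   (Gamma_p)_{ij} = gamma(|i - j|),
                       (r_p)_i = gamma(i),   i,j = 1..p.
Substitute the sample gammas (Toeplitz matrix and right-hand side of size 3):
  Gamma_p = [[6.9596, -1.1972, -2.794], [-1.1972, 6.9596, -1.1972], [-2.794, -1.1972, 6.9596]]
  r_p     = [-1.1972, -2.794, 4.0015]
Written out (R1..R3):
  (R1) 6.9596 phi_1 - 1.1972 phi_2 - 2.794 phi_3 = -1.1972
  (R2) -1.1972 phi_1 + 6.9596 phi_2 - 1.1972 phi_3 = -2.794
  (R3) -2.794 phi_1 - 1.1972 phi_2 + 6.9596 phi_3 = 4.0015
Gaussian elimination:
  R2 <- R2 - (-1.1972/6.9596) R1 = R2 - (-0.172021) R1:  6.753656 phi_2 - 1.677828 phi_3 = -2.999944
  R3 <- R3 - (-2.794/6.9596) R1 = R3 - (-0.40146) R1:  -1.677828 phi_2 + 5.837921 phi_3 = 3.520872
  R3 <- R3 - (-1.677828/6.753656) R2 = R3 - (-0.248433) R2:  5.421094 phi_3 = 2.775589
Back-substitution:
  phi_hat_3 = 2.775589 / 5.421094 = 0.511998
  phi_hat_2 = (-2.999944 - (-1.677828)(0.511998)) / 6.753656 = -0.316999
  phi_hat_1 = (-1.1972 - (-1.1972)(-0.316999) - (-2.794)(0.511998)) / 6.9596 = -0.021005
So phi_hat = [-0.0210, -0.3170, 0.5120].
Therefore phi_hat_1 = -0.0210.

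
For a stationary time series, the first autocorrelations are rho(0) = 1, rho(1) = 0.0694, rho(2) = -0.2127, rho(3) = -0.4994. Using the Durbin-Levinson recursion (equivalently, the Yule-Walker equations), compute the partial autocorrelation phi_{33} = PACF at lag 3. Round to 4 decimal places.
\phi_{33} = -0.4920

The PACF at lag k is phi_{kk}, the last component of the solution
to the Yule-Walker system G_k phi = r_k where
  (G_k)_{ij} = rho(|i - j|), (r_k)_i = rho(i), i,j = 1..k.
Equivalently, Durbin-Levinson gives phi_{kk} iteratively:
  phi_{11} = rho(1)
  phi_{kk} = [rho(k) - sum_{j=1..k-1} phi_{k-1,j} rho(k-j)]
            / [1 - sum_{j=1..k-1} phi_{k-1,j} rho(j)],
  phi_{k,j} = phi_{k-1,j} - phi_{kk} phi_{k-1,k-j},  j = 1..k-1.
Step k = 1:
  phi_11 = rho(1) = 0.0694.
Step k = 2:
  phi_22 = [rho(2) - phi_11 rho(1)] / [1 - phi_11 rho(1)] = [-0.2127 - (0.0694)(0.0694)] / [1 - (0.0694)(0.0694)]
         = -0.21751636 / 0.99518364 = -0.218569.
  Update: phi_21 = phi_11 - phi_22 phi_11 = 0.0694 - (-0.218569)(0.0694) = 0.084569.
Step k = 3:
  phi_33 = [rho(3) - phi_21 rho(2) - phi_22 rho(1)] / [1 - phi_21 rho(1) - phi_22 rho(2)]
    numerator   = -0.4994 - (0.084569)(-0.2127) - (-0.218569)(0.0694) = -0.46624355
    denominator = 1 - (0.084569)(0.0694) - (-0.218569)(-0.2127) = 0.94764129
  phi_33 = -0.46624355 / 0.94764129 = -0.492.
Therefore phi_{33} = -0.4920.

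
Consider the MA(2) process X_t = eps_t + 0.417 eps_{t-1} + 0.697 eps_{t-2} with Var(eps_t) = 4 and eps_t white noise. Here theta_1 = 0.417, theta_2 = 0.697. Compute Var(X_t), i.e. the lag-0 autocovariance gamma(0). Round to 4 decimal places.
\gamma(0) = 6.6388

For an MA(q) process X_t = eps_t + sum_i theta_i eps_{t-i} with
Var(eps_t) = sigma^2, the variance is
  gamma(0) = sigma^2 * (1 + sum_i theta_i^2).
  sum_i theta_i^2 = (0.417)^2 + (0.697)^2 = 0.173889 + 0.485809 = 0.659698.
  gamma(0) = 4 * (1 + 0.659698) = 4 * 1.659698 = 6.638792, which rounds to 6.6388.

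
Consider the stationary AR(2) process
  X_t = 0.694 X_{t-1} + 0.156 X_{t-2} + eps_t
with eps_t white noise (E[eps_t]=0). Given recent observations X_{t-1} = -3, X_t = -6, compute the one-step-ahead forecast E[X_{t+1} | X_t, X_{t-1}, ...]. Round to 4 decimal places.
E[X_{t+1} \mid \mathcal F_t] = -4.6320

For an AR(p) model X_t = c + sum_i phi_i X_{t-i} + eps_t, the
one-step-ahead conditional mean is
  E[X_{t+1} | X_t, ...] = c + sum_i phi_i X_{t+1-i}.
Substitute known values:
  E[X_{t+1} | ...] = (0.694) * (-6) + (0.156) * (-3)
                   = -4.6320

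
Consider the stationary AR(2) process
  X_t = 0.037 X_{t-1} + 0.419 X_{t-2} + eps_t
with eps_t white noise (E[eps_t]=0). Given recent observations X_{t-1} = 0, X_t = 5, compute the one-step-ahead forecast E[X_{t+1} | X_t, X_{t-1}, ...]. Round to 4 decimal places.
E[X_{t+1} \mid \mathcal F_t] = 0.1850

For an AR(p) model X_t = c + sum_i phi_i X_{t-i} + eps_t, the
one-step-ahead conditional mean is
  E[X_{t+1} | X_t, ...] = c + sum_i phi_i X_{t+1-i}.
Substitute known values:
  E[X_{t+1} | ...] = (0.037) * (5) + (0.419) * (0)
                   = 0.1850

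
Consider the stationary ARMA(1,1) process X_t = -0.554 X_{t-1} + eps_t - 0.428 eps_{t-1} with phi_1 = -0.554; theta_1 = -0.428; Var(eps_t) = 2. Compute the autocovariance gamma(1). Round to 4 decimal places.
\gamma(1) = -3.5056

Multiply the model equation by X_{t-k} and take expectations. With theta_0 = psi_0 = 1 and psi_j the MA(infinity) weights, this gives
  gamma(k) - sum_i phi_i gamma(k-i) = c_k,
  c_k = sigma^2 * sum_{j=k..q} theta_j psi_{j-k}   (c_k = 0 for k > q),
using gamma(-m) = gamma(m).
psi-weights needed (psi_j = theta_j + sum_i phi_i psi_{j-i}):
  psi_1 = theta_1 + phi_1 = -0.428 + (-0.554) = -0.982
Right-hand sides:
  c_0 = sigma^2 (1 + theta_1 psi_1) = 2 * (1 + (-0.428)(-0.982)) = 2 * 1.420296 = 2.840592
  c_1 = sigma^2 theta_1 = 2 * (-0.428) = -0.856
  c_2 = 0
Equations for k = 0 and k = 1 (AR order 1):
  gamma(0) = phi_1 gamma(1) + c_0
  gamma(1) = phi_1 gamma(0) + c_1
Substituting the second into the first: gamma(0) (1 - phi_1^2) = c_0 + phi_1 c_1, so
  gamma(0) = (c_0 + phi_1 c_1) / (1 - phi_1^2) = (2.840592 + (-0.554)(-0.856)) / (1 - (-0.554)^2) = 3.314816 / 0.693084 = 4.782705.
  gamma(1) = phi_1 gamma(0) + c_1 = (-0.554)(4.782705) + (-0.856) = -3.505618.
Therefore gamma(1) = -3.5056 (to 4 decimal places).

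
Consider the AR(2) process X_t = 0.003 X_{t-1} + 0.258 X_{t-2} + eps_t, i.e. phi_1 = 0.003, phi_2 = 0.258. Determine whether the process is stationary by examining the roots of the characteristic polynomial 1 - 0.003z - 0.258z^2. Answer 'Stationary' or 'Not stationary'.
\text{Stationary}

The AR(p) characteristic polynomial is P(z) = 1 - 0.003z - 0.258z^2.
Stationarity requires all roots to lie outside the unit circle, i.e. |z| > 1 for every root.
Set 1 + (-0.003) z + (-0.258) z^2 = 0, i.e. a z^2 + b z + c = 0 with a = -0.258, b = -0.003, c = 1.
Discriminant D = b^2 - 4ac = (-0.003)^2 - 4*(-0.258)*1 = 0.000009 - (-1.032) = 1.032009.
D >= 0, so the roots are real: z = (-b +/- sqrt(D)) / (2a) = (0.003 +/- 1.015878) / (-0.516).
  z_1 = (0.003 + 1.015878) / (-0.516) = -1.9746,   |z_1| = 1.9746.
  z_2 = (0.003 - 1.015878) / (-0.516) = 1.9629,   |z_2| = 1.9629.
Moduli of all roots: 1.9746, 1.9629.
All moduli strictly greater than 1? Yes.
Verdict: Stationary.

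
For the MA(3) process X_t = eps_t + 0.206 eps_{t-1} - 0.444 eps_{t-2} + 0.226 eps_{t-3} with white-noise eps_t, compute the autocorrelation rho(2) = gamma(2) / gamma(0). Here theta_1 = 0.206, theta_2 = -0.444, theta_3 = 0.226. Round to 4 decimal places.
\rho(2) = -0.3079

For an MA(q) process with theta_0 = 1, the autocovariance is
  gamma(k) = sigma^2 * sum_{i=0..q-k} theta_i * theta_{i+k},
and rho(k) = gamma(k) / gamma(0). Sigma^2 cancels.
  numerator   = (1)*(-0.444) + (0.206)*(0.226) = -0.397444.
  denominator = (1)^2 + (0.206)^2 + (-0.444)^2 + (0.226)^2 = 1.290648.
  rho(2) = -0.397444 / 1.290648 = -0.3079.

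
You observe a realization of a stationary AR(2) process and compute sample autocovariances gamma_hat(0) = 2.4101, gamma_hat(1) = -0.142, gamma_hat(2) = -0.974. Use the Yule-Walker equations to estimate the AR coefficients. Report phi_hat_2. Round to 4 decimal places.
\hat\phi_{2} = -0.4090

The Yule-Walker equations for an AR(p) process read, in matrix form,
  Gamma_p phi = r_p,   with   (Gamma_p)_{ij} = gamma(|i - j|),
                       (r_p)_i = gamma(i),   i,j = 1..p.
Substitute the sample gammas (Toeplitz matrix and right-hand side of size 2):
  Gamma_p = [[2.4101, -0.142], [-0.142, 2.4101]]
  r_p     = [-0.142, -0.974]
Written out:
  2.4101 phi_1 - 0.142 phi_2 = -0.142
  -0.142 phi_1 + 2.4101 phi_2 = -0.974
Solve by Cramer's rule:
  det = gamma(0)^2 - gamma(1)^2 = (2.4101)^2 - (-0.142)^2 = 5.80858201 - 0.020164 = 5.78841801
  phi_hat_1 = [gamma(1) gamma(0) - gamma(1) gamma(2)] / det = [(-0.142)(2.4101) - (-0.142)(-0.974)] / 5.78841801 = -0.4805422 / 5.78841801 = -0.083
  phi_hat_2 = [gamma(0) gamma(2) - gamma(1)^2] / det = [(2.4101)(-0.974) - (-0.142)^2] / 5.78841801 = -2.3676014 / 5.78841801 = -0.409
So phi_hat = [-0.0830, -0.4090].
Therefore phi_hat_2 = -0.4090.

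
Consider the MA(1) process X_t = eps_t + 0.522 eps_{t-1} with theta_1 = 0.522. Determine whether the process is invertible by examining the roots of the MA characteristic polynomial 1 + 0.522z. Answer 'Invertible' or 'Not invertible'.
\text{Invertible}

The MA(q) characteristic polynomial is P(z) = 1 + 0.522z.
Invertibility requires all roots to lie outside the unit circle, i.e. |z| > 1 for every root.
This is linear in z: 1 + (0.522) z = 0  =>  z = -1/(0.522) = -1.915709,  |z| = 1.915709.
Moduli of all roots: 1.9157.
All moduli strictly greater than 1? Yes.
Verdict: Invertible.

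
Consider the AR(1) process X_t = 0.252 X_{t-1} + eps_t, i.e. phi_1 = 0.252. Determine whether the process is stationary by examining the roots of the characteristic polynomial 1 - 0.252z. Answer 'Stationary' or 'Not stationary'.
\text{Stationary}

The AR(p) characteristic polynomial is P(z) = 1 - 0.252z.
Stationarity requires all roots to lie outside the unit circle, i.e. |z| > 1 for every root.
This is linear in z: 1 + (-0.252) z = 0  =>  z = -1/(-0.252) = 3.968254,  |z| = 3.968254.
Moduli of all roots: 3.9683.
All moduli strictly greater than 1? Yes.
Verdict: Stationary.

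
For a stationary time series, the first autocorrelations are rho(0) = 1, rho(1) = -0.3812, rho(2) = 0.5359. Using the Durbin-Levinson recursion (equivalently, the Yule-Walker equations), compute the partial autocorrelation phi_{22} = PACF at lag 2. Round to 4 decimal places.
\phi_{22} = 0.4570

The PACF at lag k is phi_{kk}, the last component of the solution
to the Yule-Walker system G_k phi = r_k where
  (G_k)_{ij} = rho(|i - j|), (r_k)_i = rho(i), i,j = 1..k.
Equivalently, Durbin-Levinson gives phi_{kk} iteratively:
  phi_{11} = rho(1)
  phi_{kk} = [rho(k) - sum_{j=1..k-1} phi_{k-1,j} rho(k-j)]
            / [1 - sum_{j=1..k-1} phi_{k-1,j} rho(j)],
  phi_{k,j} = phi_{k-1,j} - phi_{kk} phi_{k-1,k-j},  j = 1..k-1.
Step k = 1:
  phi_11 = rho(1) = -0.3812.
Step k = 2:
  phi_22 = [rho(2) - phi_11 rho(1)] / [1 - phi_11 rho(1)] = [0.5359 - (-0.3812)(-0.3812)] / [1 - (-0.3812)(-0.3812)]
         = 0.39058656 / 0.85468656 = 0.457.
Therefore phi_{22} = 0.4570.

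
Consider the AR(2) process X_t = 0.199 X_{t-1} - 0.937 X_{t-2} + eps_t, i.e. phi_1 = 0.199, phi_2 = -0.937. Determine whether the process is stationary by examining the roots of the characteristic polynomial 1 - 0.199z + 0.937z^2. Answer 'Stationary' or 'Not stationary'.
\text{Stationary}

The AR(p) characteristic polynomial is P(z) = 1 - 0.199z + 0.937z^2.
Stationarity requires all roots to lie outside the unit circle, i.e. |z| > 1 for every root.
Set 1 + (-0.199) z + (0.937) z^2 = 0, i.e. a z^2 + b z + c = 0 with a = 0.937, b = -0.199, c = 1.
Discriminant D = b^2 - 4ac = (-0.199)^2 - 4*(0.937)*1 = 0.039601 - (3.748) = -3.708399.
D < 0, so the roots are the complex-conjugate pair z = (-b +/- i sqrt(-D)) / (2a) = 0.1062 +/- 1.0276i.
For a conjugate pair |z|^2 = z * conj(z) = (product of roots) = c/a = 1/(0.937) = 1.067236, so |z| = sqrt(1.067236) = 1.0331 for both roots.
Moduli of all roots: 1.0331, 1.0331.
All moduli strictly greater than 1? Yes.
Verdict: Stationary.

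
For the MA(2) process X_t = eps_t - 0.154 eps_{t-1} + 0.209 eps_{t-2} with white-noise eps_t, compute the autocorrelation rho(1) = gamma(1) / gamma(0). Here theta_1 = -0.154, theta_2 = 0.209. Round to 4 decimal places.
\rho(1) = -0.1744

For an MA(q) process with theta_0 = 1, the autocovariance is
  gamma(k) = sigma^2 * sum_{i=0..q-k} theta_i * theta_{i+k},
and rho(k) = gamma(k) / gamma(0). Sigma^2 cancels.
  numerator   = (1)*(-0.154) + (-0.154)*(0.209) = -0.186186.
  denominator = (1)^2 + (-0.154)^2 + (0.209)^2 = 1.067397.
  rho(1) = -0.186186 / 1.067397 = -0.1744.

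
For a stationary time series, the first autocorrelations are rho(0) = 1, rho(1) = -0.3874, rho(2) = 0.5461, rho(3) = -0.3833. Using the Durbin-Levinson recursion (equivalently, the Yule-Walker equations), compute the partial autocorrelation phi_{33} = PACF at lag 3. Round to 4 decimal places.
\phi_{33} = -0.1350

The PACF at lag k is phi_{kk}, the last component of the solution
to the Yule-Walker system G_k phi = r_k where
  (G_k)_{ij} = rho(|i - j|), (r_k)_i = rho(i), i,j = 1..k.
Equivalently, Durbin-Levinson gives phi_{kk} iteratively:
  phi_{11} = rho(1)
  phi_{kk} = [rho(k) - sum_{j=1..k-1} phi_{k-1,j} rho(k-j)]
            / [1 - sum_{j=1..k-1} phi_{k-1,j} rho(j)],
  phi_{k,j} = phi_{k-1,j} - phi_{kk} phi_{k-1,k-j},  j = 1..k-1.
Step k = 1:
  phi_11 = rho(1) = -0.3874.
Step k = 2:
  phi_22 = [rho(2) - phi_11 rho(1)] / [1 - phi_11 rho(1)] = [0.5461 - (-0.3874)(-0.3874)] / [1 - (-0.3874)(-0.3874)]
         = 0.39602124 / 0.84992124 = 0.465951.
  Update: phi_21 = phi_11 - phi_22 phi_11 = -0.3874 - (0.465951)(-0.3874) = -0.206891.
Step k = 3:
  phi_33 = [rho(3) - phi_21 rho(2) - phi_22 rho(1)] / [1 - phi_21 rho(1) - phi_22 rho(2)]
    numerator   = -0.3833 - (-0.206891)(0.5461) - (0.465951)(-0.3874) = -0.08980772
    denominator = 1 - (-0.206891)(-0.3874) - (0.465951)(0.5461) = 0.66539494
  phi_33 = -0.08980772 / 0.66539494 = -0.135.
Therefore phi_{33} = -0.1350.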